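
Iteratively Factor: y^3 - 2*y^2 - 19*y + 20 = (y - 5)*(y^2 + 3*y - 4) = (y - 5)*(y - 1)*(y + 4)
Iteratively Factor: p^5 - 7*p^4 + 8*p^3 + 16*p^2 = (p - 4)*(p^4 - 3*p^3 - 4*p^2) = (p - 4)^2*(p^3 + p^2) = p*(p - 4)^2*(p^2 + p) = p*(p - 4)^2*(p + 1)*(p)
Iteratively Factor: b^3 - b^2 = (b)*(b^2 - b) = b*(b - 1)*(b)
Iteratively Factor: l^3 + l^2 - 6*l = (l)*(l^2 + l - 6) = l*(l - 2)*(l + 3)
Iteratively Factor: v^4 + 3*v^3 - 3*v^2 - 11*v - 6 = (v + 1)*(v^3 + 2*v^2 - 5*v - 6) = (v + 1)*(v + 3)*(v^2 - v - 2) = (v + 1)^2*(v + 3)*(v - 2)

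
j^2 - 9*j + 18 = (j - 6)*(j - 3)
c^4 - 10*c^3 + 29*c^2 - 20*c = c*(c - 5)*(c - 4)*(c - 1)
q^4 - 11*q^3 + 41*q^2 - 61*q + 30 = (q - 5)*(q - 3)*(q - 2)*(q - 1)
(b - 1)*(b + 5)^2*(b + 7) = b^4 + 16*b^3 + 78*b^2 + 80*b - 175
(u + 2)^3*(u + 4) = u^4 + 10*u^3 + 36*u^2 + 56*u + 32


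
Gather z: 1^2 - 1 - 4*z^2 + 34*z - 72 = -4*z^2 + 34*z - 72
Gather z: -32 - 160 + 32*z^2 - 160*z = 32*z^2 - 160*z - 192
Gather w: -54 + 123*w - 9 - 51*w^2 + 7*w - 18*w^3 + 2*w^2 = -18*w^3 - 49*w^2 + 130*w - 63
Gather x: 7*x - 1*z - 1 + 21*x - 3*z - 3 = 28*x - 4*z - 4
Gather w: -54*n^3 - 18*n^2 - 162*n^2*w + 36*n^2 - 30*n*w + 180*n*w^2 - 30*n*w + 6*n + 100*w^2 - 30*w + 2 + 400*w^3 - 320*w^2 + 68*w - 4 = -54*n^3 + 18*n^2 + 6*n + 400*w^3 + w^2*(180*n - 220) + w*(-162*n^2 - 60*n + 38) - 2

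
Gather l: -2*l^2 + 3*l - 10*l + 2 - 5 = -2*l^2 - 7*l - 3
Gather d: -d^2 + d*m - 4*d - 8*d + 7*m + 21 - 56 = -d^2 + d*(m - 12) + 7*m - 35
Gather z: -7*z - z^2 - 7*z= -z^2 - 14*z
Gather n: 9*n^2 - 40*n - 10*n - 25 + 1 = 9*n^2 - 50*n - 24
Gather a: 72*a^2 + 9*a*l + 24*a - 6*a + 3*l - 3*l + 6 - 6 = 72*a^2 + a*(9*l + 18)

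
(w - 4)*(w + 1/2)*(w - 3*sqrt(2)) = w^3 - 3*sqrt(2)*w^2 - 7*w^2/2 - 2*w + 21*sqrt(2)*w/2 + 6*sqrt(2)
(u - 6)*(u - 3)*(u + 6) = u^3 - 3*u^2 - 36*u + 108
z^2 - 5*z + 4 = (z - 4)*(z - 1)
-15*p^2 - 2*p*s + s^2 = (-5*p + s)*(3*p + s)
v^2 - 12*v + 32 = (v - 8)*(v - 4)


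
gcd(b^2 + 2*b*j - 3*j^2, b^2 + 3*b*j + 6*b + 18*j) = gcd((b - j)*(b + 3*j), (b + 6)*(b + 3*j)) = b + 3*j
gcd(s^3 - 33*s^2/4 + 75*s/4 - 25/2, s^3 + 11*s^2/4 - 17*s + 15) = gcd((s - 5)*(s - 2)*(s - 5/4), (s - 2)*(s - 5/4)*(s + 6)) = s^2 - 13*s/4 + 5/2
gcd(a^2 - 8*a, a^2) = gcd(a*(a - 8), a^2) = a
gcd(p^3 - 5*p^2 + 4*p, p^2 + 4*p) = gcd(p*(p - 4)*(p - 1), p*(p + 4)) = p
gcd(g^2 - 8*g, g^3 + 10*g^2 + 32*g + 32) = 1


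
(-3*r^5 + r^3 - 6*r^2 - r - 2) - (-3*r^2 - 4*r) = -3*r^5 + r^3 - 3*r^2 + 3*r - 2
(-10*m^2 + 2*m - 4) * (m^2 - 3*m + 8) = -10*m^4 + 32*m^3 - 90*m^2 + 28*m - 32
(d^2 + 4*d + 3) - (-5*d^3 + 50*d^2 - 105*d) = 5*d^3 - 49*d^2 + 109*d + 3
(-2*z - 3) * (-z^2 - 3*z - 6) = 2*z^3 + 9*z^2 + 21*z + 18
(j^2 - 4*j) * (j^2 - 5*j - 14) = j^4 - 9*j^3 + 6*j^2 + 56*j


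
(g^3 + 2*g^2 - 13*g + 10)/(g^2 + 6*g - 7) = (g^2 + 3*g - 10)/(g + 7)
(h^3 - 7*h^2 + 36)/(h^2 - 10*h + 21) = (h^2 - 4*h - 12)/(h - 7)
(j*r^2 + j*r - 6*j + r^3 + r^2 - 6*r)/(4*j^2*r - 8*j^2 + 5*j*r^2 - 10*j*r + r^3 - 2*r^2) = (r + 3)/(4*j + r)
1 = 1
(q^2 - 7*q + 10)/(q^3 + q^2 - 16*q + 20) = (q - 5)/(q^2 + 3*q - 10)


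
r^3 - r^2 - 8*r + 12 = (r - 2)^2*(r + 3)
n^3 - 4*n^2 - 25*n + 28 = (n - 7)*(n - 1)*(n + 4)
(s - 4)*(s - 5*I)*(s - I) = s^3 - 4*s^2 - 6*I*s^2 - 5*s + 24*I*s + 20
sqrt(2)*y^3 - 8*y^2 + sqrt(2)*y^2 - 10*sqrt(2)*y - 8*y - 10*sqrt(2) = (y - 5*sqrt(2))*(y + sqrt(2))*(sqrt(2)*y + sqrt(2))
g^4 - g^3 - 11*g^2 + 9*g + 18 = (g - 3)*(g - 2)*(g + 1)*(g + 3)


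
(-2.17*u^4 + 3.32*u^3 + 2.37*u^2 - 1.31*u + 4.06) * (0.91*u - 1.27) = -1.9747*u^5 + 5.7771*u^4 - 2.0597*u^3 - 4.202*u^2 + 5.3583*u - 5.1562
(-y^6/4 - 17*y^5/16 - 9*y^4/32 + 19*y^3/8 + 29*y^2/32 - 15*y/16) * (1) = -y^6/4 - 17*y^5/16 - 9*y^4/32 + 19*y^3/8 + 29*y^2/32 - 15*y/16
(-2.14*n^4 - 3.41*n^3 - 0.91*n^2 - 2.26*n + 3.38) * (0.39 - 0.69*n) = 1.4766*n^5 + 1.5183*n^4 - 0.702*n^3 + 1.2045*n^2 - 3.2136*n + 1.3182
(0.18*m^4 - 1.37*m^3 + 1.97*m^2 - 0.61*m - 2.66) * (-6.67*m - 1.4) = -1.2006*m^5 + 8.8859*m^4 - 11.2219*m^3 + 1.3107*m^2 + 18.5962*m + 3.724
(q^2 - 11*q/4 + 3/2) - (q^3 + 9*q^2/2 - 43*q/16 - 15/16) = -q^3 - 7*q^2/2 - q/16 + 39/16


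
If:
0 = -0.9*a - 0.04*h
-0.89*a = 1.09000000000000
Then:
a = -1.22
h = 27.56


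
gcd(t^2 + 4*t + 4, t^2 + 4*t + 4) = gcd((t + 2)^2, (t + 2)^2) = t^2 + 4*t + 4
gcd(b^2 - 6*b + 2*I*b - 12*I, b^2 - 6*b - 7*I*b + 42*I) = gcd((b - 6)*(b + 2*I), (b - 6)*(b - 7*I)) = b - 6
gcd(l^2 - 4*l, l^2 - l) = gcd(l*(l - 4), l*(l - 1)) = l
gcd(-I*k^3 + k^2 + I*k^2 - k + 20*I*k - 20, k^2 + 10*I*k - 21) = 1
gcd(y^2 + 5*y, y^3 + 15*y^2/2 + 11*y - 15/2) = y + 5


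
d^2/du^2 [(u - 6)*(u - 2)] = 2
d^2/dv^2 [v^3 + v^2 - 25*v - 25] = 6*v + 2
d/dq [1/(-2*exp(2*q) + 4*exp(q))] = (exp(q) - 1)*exp(-q)/(exp(q) - 2)^2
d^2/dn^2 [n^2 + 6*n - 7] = 2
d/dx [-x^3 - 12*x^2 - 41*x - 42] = -3*x^2 - 24*x - 41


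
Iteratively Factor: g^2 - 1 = (g - 1)*(g + 1)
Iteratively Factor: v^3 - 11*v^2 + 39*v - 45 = (v - 3)*(v^2 - 8*v + 15) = (v - 3)^2*(v - 5)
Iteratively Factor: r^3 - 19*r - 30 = (r + 3)*(r^2 - 3*r - 10) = (r - 5)*(r + 3)*(r + 2)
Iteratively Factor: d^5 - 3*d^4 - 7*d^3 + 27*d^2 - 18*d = (d - 2)*(d^4 - d^3 - 9*d^2 + 9*d) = (d - 2)*(d - 1)*(d^3 - 9*d) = d*(d - 2)*(d - 1)*(d^2 - 9) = d*(d - 3)*(d - 2)*(d - 1)*(d + 3)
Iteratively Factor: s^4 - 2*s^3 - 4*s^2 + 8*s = (s - 2)*(s^3 - 4*s) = s*(s - 2)*(s^2 - 4) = s*(s - 2)*(s + 2)*(s - 2)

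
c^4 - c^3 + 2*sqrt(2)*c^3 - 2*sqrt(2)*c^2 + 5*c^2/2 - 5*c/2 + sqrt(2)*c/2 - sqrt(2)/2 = (c - 1)*(c + sqrt(2)/2)^2*(c + sqrt(2))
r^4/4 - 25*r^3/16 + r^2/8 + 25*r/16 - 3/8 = (r/4 + 1/4)*(r - 6)*(r - 1)*(r - 1/4)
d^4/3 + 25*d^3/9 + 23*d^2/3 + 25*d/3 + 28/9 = (d/3 + 1/3)*(d + 1)*(d + 7/3)*(d + 4)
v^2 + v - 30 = (v - 5)*(v + 6)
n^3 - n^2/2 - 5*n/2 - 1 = (n - 2)*(n + 1/2)*(n + 1)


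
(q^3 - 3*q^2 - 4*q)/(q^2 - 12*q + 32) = q*(q + 1)/(q - 8)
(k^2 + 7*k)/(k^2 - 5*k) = (k + 7)/(k - 5)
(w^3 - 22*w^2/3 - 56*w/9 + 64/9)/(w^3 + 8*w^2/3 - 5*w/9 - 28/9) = (3*w^2 - 26*w + 16)/(3*w^2 + 4*w - 7)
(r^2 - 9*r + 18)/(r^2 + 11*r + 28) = (r^2 - 9*r + 18)/(r^2 + 11*r + 28)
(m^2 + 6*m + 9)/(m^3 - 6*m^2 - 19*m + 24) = (m + 3)/(m^2 - 9*m + 8)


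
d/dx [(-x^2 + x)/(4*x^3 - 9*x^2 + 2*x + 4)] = (4*x^4 - 8*x^3 + 7*x^2 - 8*x + 4)/(16*x^6 - 72*x^5 + 97*x^4 - 4*x^3 - 68*x^2 + 16*x + 16)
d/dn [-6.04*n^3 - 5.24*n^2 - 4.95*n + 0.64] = -18.12*n^2 - 10.48*n - 4.95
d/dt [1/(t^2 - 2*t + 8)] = 2*(1 - t)/(t^2 - 2*t + 8)^2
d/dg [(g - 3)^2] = 2*g - 6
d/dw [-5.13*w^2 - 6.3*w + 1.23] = -10.26*w - 6.3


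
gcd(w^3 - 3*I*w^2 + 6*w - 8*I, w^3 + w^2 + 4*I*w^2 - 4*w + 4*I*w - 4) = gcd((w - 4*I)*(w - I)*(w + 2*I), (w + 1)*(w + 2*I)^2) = w + 2*I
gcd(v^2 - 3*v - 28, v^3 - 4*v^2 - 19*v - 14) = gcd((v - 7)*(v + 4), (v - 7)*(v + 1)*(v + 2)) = v - 7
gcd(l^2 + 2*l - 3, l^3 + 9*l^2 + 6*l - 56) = 1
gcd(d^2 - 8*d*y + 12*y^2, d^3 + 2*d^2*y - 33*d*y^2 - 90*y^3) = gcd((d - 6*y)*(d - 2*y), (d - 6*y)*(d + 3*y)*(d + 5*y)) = -d + 6*y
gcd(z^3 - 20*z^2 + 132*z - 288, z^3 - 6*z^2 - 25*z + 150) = z - 6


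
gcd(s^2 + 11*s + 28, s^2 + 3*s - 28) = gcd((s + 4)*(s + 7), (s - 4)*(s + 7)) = s + 7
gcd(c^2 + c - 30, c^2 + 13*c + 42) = c + 6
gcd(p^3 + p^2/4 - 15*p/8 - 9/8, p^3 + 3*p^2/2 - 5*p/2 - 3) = p^2 - p/2 - 3/2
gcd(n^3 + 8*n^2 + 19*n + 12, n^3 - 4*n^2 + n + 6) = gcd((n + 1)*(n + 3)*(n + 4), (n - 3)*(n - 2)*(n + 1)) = n + 1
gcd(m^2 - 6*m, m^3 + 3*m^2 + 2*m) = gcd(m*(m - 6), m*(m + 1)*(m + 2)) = m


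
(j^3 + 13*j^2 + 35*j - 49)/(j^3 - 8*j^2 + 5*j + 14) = (j^3 + 13*j^2 + 35*j - 49)/(j^3 - 8*j^2 + 5*j + 14)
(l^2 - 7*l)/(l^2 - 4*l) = (l - 7)/(l - 4)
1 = 1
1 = 1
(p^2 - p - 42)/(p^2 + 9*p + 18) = (p - 7)/(p + 3)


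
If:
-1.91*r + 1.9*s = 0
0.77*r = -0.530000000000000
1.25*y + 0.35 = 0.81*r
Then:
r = -0.69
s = -0.69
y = -0.73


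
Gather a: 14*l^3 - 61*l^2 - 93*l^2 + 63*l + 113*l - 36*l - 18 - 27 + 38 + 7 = 14*l^3 - 154*l^2 + 140*l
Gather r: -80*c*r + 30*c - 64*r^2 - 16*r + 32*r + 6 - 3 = 30*c - 64*r^2 + r*(16 - 80*c) + 3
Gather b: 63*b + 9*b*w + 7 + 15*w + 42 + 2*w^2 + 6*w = b*(9*w + 63) + 2*w^2 + 21*w + 49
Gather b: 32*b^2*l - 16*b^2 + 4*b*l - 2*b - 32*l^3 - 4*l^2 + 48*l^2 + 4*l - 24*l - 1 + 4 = b^2*(32*l - 16) + b*(4*l - 2) - 32*l^3 + 44*l^2 - 20*l + 3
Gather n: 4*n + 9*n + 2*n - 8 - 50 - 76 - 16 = 15*n - 150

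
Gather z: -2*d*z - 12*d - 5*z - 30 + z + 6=-12*d + z*(-2*d - 4) - 24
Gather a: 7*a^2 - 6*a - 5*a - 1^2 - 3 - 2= 7*a^2 - 11*a - 6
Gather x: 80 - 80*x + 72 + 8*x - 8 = 144 - 72*x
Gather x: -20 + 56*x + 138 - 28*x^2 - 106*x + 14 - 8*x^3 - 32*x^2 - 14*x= -8*x^3 - 60*x^2 - 64*x + 132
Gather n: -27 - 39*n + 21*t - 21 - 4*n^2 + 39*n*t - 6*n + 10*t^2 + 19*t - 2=-4*n^2 + n*(39*t - 45) + 10*t^2 + 40*t - 50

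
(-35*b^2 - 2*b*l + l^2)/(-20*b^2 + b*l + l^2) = (7*b - l)/(4*b - l)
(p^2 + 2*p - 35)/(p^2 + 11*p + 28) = (p - 5)/(p + 4)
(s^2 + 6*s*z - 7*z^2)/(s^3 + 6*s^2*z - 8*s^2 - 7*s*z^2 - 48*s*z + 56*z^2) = 1/(s - 8)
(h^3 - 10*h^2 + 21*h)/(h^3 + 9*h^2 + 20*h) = (h^2 - 10*h + 21)/(h^2 + 9*h + 20)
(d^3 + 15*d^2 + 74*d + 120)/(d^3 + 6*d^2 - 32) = (d^2 + 11*d + 30)/(d^2 + 2*d - 8)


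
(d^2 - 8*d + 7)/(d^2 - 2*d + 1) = (d - 7)/(d - 1)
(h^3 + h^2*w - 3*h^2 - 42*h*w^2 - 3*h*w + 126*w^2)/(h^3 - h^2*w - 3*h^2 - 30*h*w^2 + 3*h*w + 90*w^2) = (h + 7*w)/(h + 5*w)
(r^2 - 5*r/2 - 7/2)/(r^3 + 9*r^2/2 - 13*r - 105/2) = (r + 1)/(r^2 + 8*r + 15)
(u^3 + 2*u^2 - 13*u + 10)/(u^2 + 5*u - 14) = (u^2 + 4*u - 5)/(u + 7)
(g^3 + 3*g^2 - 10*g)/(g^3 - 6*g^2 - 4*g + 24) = g*(g + 5)/(g^2 - 4*g - 12)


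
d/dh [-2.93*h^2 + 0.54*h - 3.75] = 0.54 - 5.86*h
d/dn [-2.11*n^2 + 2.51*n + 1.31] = 2.51 - 4.22*n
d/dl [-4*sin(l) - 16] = -4*cos(l)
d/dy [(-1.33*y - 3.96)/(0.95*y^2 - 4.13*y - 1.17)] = (1.2635*y^2 + 7.524*y - 14.7987)/(0.9025*y^4 - 7.847*y^3 + 14.8339*y^2 + 9.6642*y + 1.3689)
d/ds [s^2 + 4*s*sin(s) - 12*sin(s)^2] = 4*s*cos(s) + 2*s + 4*sin(s) - 12*sin(2*s)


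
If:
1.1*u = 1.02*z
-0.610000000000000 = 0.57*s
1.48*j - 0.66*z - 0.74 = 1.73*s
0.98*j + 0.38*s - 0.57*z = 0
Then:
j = -4.58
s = -1.07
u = -7.97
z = -8.59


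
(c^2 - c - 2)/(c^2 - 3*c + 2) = (c + 1)/(c - 1)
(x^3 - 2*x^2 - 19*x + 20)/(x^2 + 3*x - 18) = (x^3 - 2*x^2 - 19*x + 20)/(x^2 + 3*x - 18)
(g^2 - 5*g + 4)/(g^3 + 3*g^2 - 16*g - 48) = (g - 1)/(g^2 + 7*g + 12)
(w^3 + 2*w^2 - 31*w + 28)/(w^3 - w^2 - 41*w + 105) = (w^2 - 5*w + 4)/(w^2 - 8*w + 15)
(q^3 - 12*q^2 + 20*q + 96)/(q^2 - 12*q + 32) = (q^2 - 4*q - 12)/(q - 4)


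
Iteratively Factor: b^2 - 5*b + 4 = (b - 1)*(b - 4)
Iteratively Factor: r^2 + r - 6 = (r + 3)*(r - 2)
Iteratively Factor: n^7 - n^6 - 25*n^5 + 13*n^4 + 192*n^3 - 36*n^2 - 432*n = (n + 2)*(n^6 - 3*n^5 - 19*n^4 + 51*n^3 + 90*n^2 - 216*n) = (n + 2)*(n + 3)*(n^5 - 6*n^4 - n^3 + 54*n^2 - 72*n) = (n + 2)*(n + 3)^2*(n^4 - 9*n^3 + 26*n^2 - 24*n) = (n - 2)*(n + 2)*(n + 3)^2*(n^3 - 7*n^2 + 12*n) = n*(n - 2)*(n + 2)*(n + 3)^2*(n^2 - 7*n + 12) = n*(n - 3)*(n - 2)*(n + 2)*(n + 3)^2*(n - 4)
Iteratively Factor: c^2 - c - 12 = (c - 4)*(c + 3)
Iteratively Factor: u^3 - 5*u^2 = (u - 5)*(u^2) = u*(u - 5)*(u)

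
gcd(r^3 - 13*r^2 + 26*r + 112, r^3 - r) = 1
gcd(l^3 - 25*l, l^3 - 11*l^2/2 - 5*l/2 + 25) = l - 5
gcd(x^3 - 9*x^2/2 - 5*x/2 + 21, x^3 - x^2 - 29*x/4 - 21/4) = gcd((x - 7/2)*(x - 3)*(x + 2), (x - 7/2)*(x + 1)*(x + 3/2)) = x - 7/2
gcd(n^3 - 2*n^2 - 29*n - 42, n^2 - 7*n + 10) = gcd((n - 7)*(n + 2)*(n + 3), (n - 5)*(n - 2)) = 1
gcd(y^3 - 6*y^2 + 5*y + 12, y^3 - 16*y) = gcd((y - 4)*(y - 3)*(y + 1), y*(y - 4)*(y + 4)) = y - 4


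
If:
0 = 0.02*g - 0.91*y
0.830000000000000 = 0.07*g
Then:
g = 11.86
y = 0.26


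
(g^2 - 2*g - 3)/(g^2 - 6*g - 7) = (g - 3)/(g - 7)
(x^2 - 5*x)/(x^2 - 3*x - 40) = x*(5 - x)/(-x^2 + 3*x + 40)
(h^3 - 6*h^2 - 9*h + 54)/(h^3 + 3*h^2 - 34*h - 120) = (h^2 - 9)/(h^2 + 9*h + 20)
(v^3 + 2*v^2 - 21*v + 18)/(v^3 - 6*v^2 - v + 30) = (v^2 + 5*v - 6)/(v^2 - 3*v - 10)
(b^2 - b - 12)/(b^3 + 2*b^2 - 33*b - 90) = (b - 4)/(b^2 - b - 30)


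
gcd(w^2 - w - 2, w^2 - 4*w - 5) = w + 1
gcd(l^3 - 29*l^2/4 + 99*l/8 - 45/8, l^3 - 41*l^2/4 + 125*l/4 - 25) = l - 5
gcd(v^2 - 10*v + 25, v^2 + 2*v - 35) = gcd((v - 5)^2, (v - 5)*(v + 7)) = v - 5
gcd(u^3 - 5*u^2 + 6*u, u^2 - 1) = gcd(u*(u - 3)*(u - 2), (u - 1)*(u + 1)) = 1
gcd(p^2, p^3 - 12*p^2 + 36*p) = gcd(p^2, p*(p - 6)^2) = p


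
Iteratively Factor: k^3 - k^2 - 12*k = (k)*(k^2 - k - 12) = k*(k - 4)*(k + 3)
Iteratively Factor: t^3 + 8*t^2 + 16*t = (t + 4)*(t^2 + 4*t) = t*(t + 4)*(t + 4)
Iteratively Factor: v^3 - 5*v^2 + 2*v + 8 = (v + 1)*(v^2 - 6*v + 8) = (v - 2)*(v + 1)*(v - 4)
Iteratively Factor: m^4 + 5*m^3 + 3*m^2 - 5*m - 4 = (m + 1)*(m^3 + 4*m^2 - m - 4) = (m + 1)*(m + 4)*(m^2 - 1) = (m - 1)*(m + 1)*(m + 4)*(m + 1)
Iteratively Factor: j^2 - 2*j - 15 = (j + 3)*(j - 5)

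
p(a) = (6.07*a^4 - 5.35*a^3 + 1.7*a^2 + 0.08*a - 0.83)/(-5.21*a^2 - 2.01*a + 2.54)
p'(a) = (10.42*a + 2.01)*(6.07*a^4 - 5.35*a^3 + 1.7*a^2 + 0.08*a - 0.83)/(-5.21*a^2 - 2.01*a + 2.54)^2 + (24.28*a^3 - 16.05*a^2 + 3.4*a + 0.08)/(-5.21*a^2 - 2.01*a + 2.54)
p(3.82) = -12.55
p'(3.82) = -7.49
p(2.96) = -6.96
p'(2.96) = -5.51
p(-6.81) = -65.76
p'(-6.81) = 17.31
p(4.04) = -14.25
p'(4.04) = -7.99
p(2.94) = -6.85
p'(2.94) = -5.47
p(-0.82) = 8.67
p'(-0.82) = -122.00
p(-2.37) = -12.35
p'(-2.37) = 6.43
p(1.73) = -1.88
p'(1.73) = -2.78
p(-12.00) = -187.06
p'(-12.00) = 29.43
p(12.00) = -151.42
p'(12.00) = -26.49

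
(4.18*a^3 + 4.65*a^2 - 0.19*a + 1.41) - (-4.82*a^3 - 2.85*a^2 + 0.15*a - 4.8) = 9.0*a^3 + 7.5*a^2 - 0.34*a + 6.21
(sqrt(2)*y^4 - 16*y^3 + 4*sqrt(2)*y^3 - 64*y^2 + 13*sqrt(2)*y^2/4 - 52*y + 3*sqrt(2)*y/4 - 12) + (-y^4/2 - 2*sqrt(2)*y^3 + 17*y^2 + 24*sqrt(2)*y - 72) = -y^4/2 + sqrt(2)*y^4 - 16*y^3 + 2*sqrt(2)*y^3 - 47*y^2 + 13*sqrt(2)*y^2/4 - 52*y + 99*sqrt(2)*y/4 - 84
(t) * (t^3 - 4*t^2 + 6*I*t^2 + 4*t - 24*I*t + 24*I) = t^4 - 4*t^3 + 6*I*t^3 + 4*t^2 - 24*I*t^2 + 24*I*t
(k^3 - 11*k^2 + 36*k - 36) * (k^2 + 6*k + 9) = k^5 - 5*k^4 - 21*k^3 + 81*k^2 + 108*k - 324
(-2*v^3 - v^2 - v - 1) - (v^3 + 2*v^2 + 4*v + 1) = -3*v^3 - 3*v^2 - 5*v - 2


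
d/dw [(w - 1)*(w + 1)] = 2*w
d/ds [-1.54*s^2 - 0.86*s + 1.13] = -3.08*s - 0.86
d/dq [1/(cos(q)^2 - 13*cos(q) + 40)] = (2*cos(q) - 13)*sin(q)/(cos(q)^2 - 13*cos(q) + 40)^2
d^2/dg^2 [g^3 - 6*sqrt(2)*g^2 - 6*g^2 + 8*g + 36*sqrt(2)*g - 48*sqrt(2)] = 6*g - 12*sqrt(2) - 12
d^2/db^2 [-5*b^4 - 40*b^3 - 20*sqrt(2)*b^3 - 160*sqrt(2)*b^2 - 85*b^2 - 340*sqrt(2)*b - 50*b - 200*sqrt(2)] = -60*b^2 - 240*b - 120*sqrt(2)*b - 320*sqrt(2) - 170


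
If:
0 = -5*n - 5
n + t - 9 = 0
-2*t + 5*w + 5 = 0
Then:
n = -1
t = 10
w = 3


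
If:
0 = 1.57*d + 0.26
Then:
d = -0.17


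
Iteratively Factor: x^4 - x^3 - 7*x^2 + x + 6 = (x + 1)*(x^3 - 2*x^2 - 5*x + 6) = (x - 3)*(x + 1)*(x^2 + x - 2) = (x - 3)*(x - 1)*(x + 1)*(x + 2)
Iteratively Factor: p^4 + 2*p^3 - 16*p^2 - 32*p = (p + 4)*(p^3 - 2*p^2 - 8*p) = (p - 4)*(p + 4)*(p^2 + 2*p) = p*(p - 4)*(p + 4)*(p + 2)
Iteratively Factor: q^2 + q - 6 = (q - 2)*(q + 3)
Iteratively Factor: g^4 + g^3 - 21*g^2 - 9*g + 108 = (g + 3)*(g^3 - 2*g^2 - 15*g + 36) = (g - 3)*(g + 3)*(g^2 + g - 12) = (g - 3)*(g + 3)*(g + 4)*(g - 3)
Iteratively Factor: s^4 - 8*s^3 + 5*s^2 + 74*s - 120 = (s - 2)*(s^3 - 6*s^2 - 7*s + 60) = (s - 2)*(s + 3)*(s^2 - 9*s + 20) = (s - 5)*(s - 2)*(s + 3)*(s - 4)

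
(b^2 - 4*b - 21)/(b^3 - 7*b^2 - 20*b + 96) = (b^2 - 4*b - 21)/(b^3 - 7*b^2 - 20*b + 96)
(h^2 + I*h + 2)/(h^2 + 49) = (h^2 + I*h + 2)/(h^2 + 49)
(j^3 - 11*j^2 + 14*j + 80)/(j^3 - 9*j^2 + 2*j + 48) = (j - 5)/(j - 3)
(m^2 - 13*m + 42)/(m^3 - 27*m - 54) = (m - 7)/(m^2 + 6*m + 9)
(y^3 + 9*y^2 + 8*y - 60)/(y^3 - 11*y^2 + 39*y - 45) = (y^3 + 9*y^2 + 8*y - 60)/(y^3 - 11*y^2 + 39*y - 45)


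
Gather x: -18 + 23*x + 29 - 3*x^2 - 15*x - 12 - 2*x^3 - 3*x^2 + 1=-2*x^3 - 6*x^2 + 8*x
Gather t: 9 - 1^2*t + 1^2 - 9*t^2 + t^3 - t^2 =t^3 - 10*t^2 - t + 10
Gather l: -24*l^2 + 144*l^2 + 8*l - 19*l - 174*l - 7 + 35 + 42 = 120*l^2 - 185*l + 70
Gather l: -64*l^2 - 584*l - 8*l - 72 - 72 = -64*l^2 - 592*l - 144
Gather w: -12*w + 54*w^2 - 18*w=54*w^2 - 30*w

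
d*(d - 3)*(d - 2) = d^3 - 5*d^2 + 6*d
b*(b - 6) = b^2 - 6*b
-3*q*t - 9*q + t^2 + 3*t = (-3*q + t)*(t + 3)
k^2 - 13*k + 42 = (k - 7)*(k - 6)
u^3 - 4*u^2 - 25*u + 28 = (u - 7)*(u - 1)*(u + 4)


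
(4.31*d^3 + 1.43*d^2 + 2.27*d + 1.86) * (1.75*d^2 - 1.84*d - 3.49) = 7.5425*d^5 - 5.4279*d^4 - 13.7006*d^3 - 5.9125*d^2 - 11.3447*d - 6.4914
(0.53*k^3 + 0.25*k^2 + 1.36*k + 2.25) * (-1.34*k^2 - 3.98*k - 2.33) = -0.7102*k^5 - 2.4444*k^4 - 4.0523*k^3 - 9.0103*k^2 - 12.1238*k - 5.2425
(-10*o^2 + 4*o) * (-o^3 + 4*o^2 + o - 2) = 10*o^5 - 44*o^4 + 6*o^3 + 24*o^2 - 8*o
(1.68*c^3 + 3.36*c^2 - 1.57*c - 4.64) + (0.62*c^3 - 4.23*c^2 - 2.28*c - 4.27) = 2.3*c^3 - 0.870000000000001*c^2 - 3.85*c - 8.91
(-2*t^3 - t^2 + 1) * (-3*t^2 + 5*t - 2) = 6*t^5 - 7*t^4 - t^3 - t^2 + 5*t - 2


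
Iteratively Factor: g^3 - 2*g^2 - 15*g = (g + 3)*(g^2 - 5*g) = (g - 5)*(g + 3)*(g)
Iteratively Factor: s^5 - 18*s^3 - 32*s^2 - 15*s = (s + 1)*(s^4 - s^3 - 17*s^2 - 15*s) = (s + 1)^2*(s^3 - 2*s^2 - 15*s) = (s - 5)*(s + 1)^2*(s^2 + 3*s) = s*(s - 5)*(s + 1)^2*(s + 3)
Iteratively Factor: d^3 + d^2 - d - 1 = (d + 1)*(d^2 - 1) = (d - 1)*(d + 1)*(d + 1)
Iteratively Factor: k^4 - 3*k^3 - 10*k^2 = (k)*(k^3 - 3*k^2 - 10*k) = k^2*(k^2 - 3*k - 10) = k^2*(k - 5)*(k + 2)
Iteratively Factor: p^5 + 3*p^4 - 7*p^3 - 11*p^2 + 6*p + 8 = (p - 2)*(p^4 + 5*p^3 + 3*p^2 - 5*p - 4) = (p - 2)*(p + 4)*(p^3 + p^2 - p - 1) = (p - 2)*(p - 1)*(p + 4)*(p^2 + 2*p + 1) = (p - 2)*(p - 1)*(p + 1)*(p + 4)*(p + 1)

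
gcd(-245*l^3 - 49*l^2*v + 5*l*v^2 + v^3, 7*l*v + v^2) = 7*l + v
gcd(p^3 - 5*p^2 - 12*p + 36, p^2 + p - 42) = p - 6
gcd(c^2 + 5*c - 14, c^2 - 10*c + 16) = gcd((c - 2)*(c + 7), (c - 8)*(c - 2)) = c - 2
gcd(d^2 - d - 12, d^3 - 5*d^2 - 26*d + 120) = d - 4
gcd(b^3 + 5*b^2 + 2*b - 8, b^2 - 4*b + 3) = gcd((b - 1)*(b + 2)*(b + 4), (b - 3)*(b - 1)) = b - 1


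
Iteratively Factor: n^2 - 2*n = (n - 2)*(n)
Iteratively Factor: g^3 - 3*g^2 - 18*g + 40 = (g - 5)*(g^2 + 2*g - 8) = (g - 5)*(g - 2)*(g + 4)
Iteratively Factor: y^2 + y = (y + 1)*(y)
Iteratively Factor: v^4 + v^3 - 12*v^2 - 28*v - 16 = (v - 4)*(v^3 + 5*v^2 + 8*v + 4) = (v - 4)*(v + 2)*(v^2 + 3*v + 2) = (v - 4)*(v + 1)*(v + 2)*(v + 2)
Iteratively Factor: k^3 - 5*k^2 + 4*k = (k - 4)*(k^2 - k) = (k - 4)*(k - 1)*(k)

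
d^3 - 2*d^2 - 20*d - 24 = (d - 6)*(d + 2)^2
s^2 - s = s*(s - 1)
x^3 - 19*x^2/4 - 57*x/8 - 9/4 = (x - 6)*(x + 1/2)*(x + 3/4)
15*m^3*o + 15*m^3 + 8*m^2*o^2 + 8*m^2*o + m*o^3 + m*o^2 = (3*m + o)*(5*m + o)*(m*o + m)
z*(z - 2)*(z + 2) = z^3 - 4*z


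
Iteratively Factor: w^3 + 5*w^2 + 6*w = (w + 3)*(w^2 + 2*w) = w*(w + 3)*(w + 2)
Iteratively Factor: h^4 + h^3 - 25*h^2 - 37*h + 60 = (h + 4)*(h^3 - 3*h^2 - 13*h + 15) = (h - 1)*(h + 4)*(h^2 - 2*h - 15) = (h - 1)*(h + 3)*(h + 4)*(h - 5)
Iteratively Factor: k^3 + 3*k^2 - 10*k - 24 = (k - 3)*(k^2 + 6*k + 8) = (k - 3)*(k + 2)*(k + 4)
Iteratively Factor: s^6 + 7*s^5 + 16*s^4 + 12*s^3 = (s + 2)*(s^5 + 5*s^4 + 6*s^3) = (s + 2)^2*(s^4 + 3*s^3) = s*(s + 2)^2*(s^3 + 3*s^2) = s^2*(s + 2)^2*(s^2 + 3*s) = s^2*(s + 2)^2*(s + 3)*(s)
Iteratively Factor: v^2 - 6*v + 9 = (v - 3)*(v - 3)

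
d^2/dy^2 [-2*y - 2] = 0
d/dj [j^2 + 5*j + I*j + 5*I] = 2*j + 5 + I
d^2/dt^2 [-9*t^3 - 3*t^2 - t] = -54*t - 6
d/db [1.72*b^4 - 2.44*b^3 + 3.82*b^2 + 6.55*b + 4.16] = 6.88*b^3 - 7.32*b^2 + 7.64*b + 6.55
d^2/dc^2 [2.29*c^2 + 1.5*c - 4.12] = 4.58000000000000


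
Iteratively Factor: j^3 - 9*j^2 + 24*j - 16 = (j - 1)*(j^2 - 8*j + 16) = (j - 4)*(j - 1)*(j - 4)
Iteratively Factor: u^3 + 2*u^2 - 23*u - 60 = (u + 4)*(u^2 - 2*u - 15) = (u - 5)*(u + 4)*(u + 3)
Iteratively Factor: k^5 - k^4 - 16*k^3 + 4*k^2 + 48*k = (k - 4)*(k^4 + 3*k^3 - 4*k^2 - 12*k) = k*(k - 4)*(k^3 + 3*k^2 - 4*k - 12) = k*(k - 4)*(k - 2)*(k^2 + 5*k + 6) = k*(k - 4)*(k - 2)*(k + 3)*(k + 2)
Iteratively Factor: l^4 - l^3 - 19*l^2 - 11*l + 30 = (l - 1)*(l^3 - 19*l - 30) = (l - 1)*(l + 3)*(l^2 - 3*l - 10) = (l - 1)*(l + 2)*(l + 3)*(l - 5)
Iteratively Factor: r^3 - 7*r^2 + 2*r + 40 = (r + 2)*(r^2 - 9*r + 20) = (r - 4)*(r + 2)*(r - 5)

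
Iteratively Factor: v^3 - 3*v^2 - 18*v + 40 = (v + 4)*(v^2 - 7*v + 10) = (v - 2)*(v + 4)*(v - 5)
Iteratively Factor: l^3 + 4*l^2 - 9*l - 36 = (l + 4)*(l^2 - 9) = (l - 3)*(l + 4)*(l + 3)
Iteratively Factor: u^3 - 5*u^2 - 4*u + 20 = (u - 5)*(u^2 - 4) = (u - 5)*(u + 2)*(u - 2)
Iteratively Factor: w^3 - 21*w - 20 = (w - 5)*(w^2 + 5*w + 4) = (w - 5)*(w + 1)*(w + 4)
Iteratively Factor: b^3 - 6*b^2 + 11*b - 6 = (b - 3)*(b^2 - 3*b + 2) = (b - 3)*(b - 2)*(b - 1)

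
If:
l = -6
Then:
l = -6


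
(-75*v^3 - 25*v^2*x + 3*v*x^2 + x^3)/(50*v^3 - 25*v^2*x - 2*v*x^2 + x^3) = (3*v + x)/(-2*v + x)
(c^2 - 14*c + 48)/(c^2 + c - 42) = (c - 8)/(c + 7)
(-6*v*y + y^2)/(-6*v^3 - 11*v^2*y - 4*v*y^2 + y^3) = y/(v^2 + 2*v*y + y^2)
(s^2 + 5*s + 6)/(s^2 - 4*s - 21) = (s + 2)/(s - 7)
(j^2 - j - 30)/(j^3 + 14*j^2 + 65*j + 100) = (j - 6)/(j^2 + 9*j + 20)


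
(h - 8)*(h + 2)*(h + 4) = h^3 - 2*h^2 - 40*h - 64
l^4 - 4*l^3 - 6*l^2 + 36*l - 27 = (l - 3)^2*(l - 1)*(l + 3)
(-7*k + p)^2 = 49*k^2 - 14*k*p + p^2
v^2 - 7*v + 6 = (v - 6)*(v - 1)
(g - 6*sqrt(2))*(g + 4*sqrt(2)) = g^2 - 2*sqrt(2)*g - 48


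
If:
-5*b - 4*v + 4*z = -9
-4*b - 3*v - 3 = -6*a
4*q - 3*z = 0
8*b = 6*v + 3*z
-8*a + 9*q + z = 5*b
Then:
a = 2563/162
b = 149/9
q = 547/27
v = 694/81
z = 2188/81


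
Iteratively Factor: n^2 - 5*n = (n)*(n - 5)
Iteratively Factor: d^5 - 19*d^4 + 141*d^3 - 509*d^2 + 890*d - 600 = (d - 4)*(d^4 - 15*d^3 + 81*d^2 - 185*d + 150) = (d - 5)*(d - 4)*(d^3 - 10*d^2 + 31*d - 30) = (d - 5)*(d - 4)*(d - 2)*(d^2 - 8*d + 15) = (d - 5)^2*(d - 4)*(d - 2)*(d - 3)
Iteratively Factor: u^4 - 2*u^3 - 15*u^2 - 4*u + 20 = (u + 2)*(u^3 - 4*u^2 - 7*u + 10) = (u + 2)^2*(u^2 - 6*u + 5) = (u - 5)*(u + 2)^2*(u - 1)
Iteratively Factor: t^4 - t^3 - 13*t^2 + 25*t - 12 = (t + 4)*(t^3 - 5*t^2 + 7*t - 3) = (t - 3)*(t + 4)*(t^2 - 2*t + 1) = (t - 3)*(t - 1)*(t + 4)*(t - 1)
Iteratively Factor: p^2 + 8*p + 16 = (p + 4)*(p + 4)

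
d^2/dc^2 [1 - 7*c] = 0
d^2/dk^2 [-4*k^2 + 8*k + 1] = -8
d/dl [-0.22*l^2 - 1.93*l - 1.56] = -0.44*l - 1.93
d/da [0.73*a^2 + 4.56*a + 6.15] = 1.46*a + 4.56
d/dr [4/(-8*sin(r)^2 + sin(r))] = 4*(16/tan(r) - cos(r)/sin(r)^2)/(8*sin(r) - 1)^2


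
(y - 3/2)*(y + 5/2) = y^2 + y - 15/4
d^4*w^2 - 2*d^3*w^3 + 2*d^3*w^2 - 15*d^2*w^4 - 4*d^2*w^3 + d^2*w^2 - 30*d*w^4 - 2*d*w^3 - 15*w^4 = (d - 5*w)*(d + 3*w)*(d*w + w)^2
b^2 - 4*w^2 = (b - 2*w)*(b + 2*w)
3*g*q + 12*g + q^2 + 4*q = (3*g + q)*(q + 4)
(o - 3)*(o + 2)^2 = o^3 + o^2 - 8*o - 12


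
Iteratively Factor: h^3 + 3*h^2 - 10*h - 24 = (h + 2)*(h^2 + h - 12) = (h - 3)*(h + 2)*(h + 4)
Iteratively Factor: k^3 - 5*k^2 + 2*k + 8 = (k - 4)*(k^2 - k - 2) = (k - 4)*(k - 2)*(k + 1)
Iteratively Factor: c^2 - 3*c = (c - 3)*(c)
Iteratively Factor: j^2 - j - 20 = (j - 5)*(j + 4)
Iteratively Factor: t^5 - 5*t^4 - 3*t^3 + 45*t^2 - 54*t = (t)*(t^4 - 5*t^3 - 3*t^2 + 45*t - 54) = t*(t - 2)*(t^3 - 3*t^2 - 9*t + 27) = t*(t - 3)*(t - 2)*(t^2 - 9) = t*(t - 3)*(t - 2)*(t + 3)*(t - 3)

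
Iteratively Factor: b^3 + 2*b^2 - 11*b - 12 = (b + 4)*(b^2 - 2*b - 3) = (b - 3)*(b + 4)*(b + 1)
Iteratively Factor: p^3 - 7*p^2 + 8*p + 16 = (p - 4)*(p^2 - 3*p - 4) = (p - 4)*(p + 1)*(p - 4)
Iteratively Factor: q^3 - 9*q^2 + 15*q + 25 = (q - 5)*(q^2 - 4*q - 5) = (q - 5)^2*(q + 1)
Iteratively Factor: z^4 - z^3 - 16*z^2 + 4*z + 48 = (z + 3)*(z^3 - 4*z^2 - 4*z + 16) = (z + 2)*(z + 3)*(z^2 - 6*z + 8) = (z - 4)*(z + 2)*(z + 3)*(z - 2)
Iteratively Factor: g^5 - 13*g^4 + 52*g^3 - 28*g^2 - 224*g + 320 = (g - 2)*(g^4 - 11*g^3 + 30*g^2 + 32*g - 160) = (g - 5)*(g - 2)*(g^3 - 6*g^2 + 32) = (g - 5)*(g - 2)*(g + 2)*(g^2 - 8*g + 16) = (g - 5)*(g - 4)*(g - 2)*(g + 2)*(g - 4)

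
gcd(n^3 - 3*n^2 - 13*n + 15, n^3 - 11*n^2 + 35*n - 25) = n^2 - 6*n + 5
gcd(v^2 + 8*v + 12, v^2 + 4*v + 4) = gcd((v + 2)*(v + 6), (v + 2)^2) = v + 2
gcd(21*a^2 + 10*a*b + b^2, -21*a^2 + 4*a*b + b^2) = 7*a + b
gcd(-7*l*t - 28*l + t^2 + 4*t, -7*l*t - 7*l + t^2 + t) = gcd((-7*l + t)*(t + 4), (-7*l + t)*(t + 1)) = -7*l + t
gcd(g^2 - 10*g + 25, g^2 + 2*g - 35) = g - 5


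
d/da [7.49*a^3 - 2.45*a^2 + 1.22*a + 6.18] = 22.47*a^2 - 4.9*a + 1.22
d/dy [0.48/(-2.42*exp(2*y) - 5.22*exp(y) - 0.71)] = (2.3232*exp(y) + 2.5056)*exp(y)/(2.42*exp(2*y) + 5.22*exp(y) + 0.71)^2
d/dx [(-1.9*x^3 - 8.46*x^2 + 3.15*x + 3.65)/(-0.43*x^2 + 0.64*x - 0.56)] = (0.817*x^4 - 2.432*x^3 - 0.867900000000001*x^2 + 12.6142*x - 4.1)/(0.1849*x^4 - 0.5504*x^3 + 0.8912*x^2 - 0.7168*x + 0.3136)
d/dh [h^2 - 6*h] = 2*h - 6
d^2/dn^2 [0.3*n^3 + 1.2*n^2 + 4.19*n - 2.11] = 1.8*n + 2.4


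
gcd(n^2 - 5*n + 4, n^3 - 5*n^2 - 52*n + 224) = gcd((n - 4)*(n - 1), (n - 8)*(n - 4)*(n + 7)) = n - 4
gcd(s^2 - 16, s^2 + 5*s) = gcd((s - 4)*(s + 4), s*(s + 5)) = 1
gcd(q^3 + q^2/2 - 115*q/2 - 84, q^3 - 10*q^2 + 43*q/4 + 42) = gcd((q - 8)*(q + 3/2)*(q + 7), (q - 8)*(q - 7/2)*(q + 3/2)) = q^2 - 13*q/2 - 12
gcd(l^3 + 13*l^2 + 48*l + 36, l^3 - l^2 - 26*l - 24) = l + 1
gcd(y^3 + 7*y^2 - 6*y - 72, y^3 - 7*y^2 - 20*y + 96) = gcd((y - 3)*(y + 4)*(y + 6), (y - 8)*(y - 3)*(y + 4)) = y^2 + y - 12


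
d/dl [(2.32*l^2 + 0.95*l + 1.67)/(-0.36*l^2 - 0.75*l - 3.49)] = (-1.398*l^2 - 14.9912*l - 2.063)/(0.1296*l^4 + 0.54*l^3 + 3.0753*l^2 + 5.235*l + 12.1801)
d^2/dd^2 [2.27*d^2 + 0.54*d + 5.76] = 4.54000000000000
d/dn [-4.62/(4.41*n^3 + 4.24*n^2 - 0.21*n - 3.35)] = (61.1226*n^2 + 39.1776*n - 0.9702)/(4.41*n^3 + 4.24*n^2 - 0.21*n - 3.35)^2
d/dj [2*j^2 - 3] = 4*j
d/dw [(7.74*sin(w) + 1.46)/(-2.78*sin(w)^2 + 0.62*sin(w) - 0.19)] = (21.5172*sin(w)^2 + 8.1176*sin(w) - 2.3758)*cos(w)/(7.7284*sin(w)^4 - 3.4472*sin(w)^3 + 1.4408*sin(w)^2 - 0.2356*sin(w) + 0.0361)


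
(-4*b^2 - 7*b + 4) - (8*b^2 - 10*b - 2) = -12*b^2 + 3*b + 6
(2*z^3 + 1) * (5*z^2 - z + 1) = 10*z^5 - 2*z^4 + 2*z^3 + 5*z^2 - z + 1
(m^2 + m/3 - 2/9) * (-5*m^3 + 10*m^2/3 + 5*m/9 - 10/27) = -5*m^5 + 5*m^4/3 + 25*m^3/9 - 25*m^2/27 - 20*m/81 + 20/243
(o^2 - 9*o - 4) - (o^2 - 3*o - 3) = -6*o - 1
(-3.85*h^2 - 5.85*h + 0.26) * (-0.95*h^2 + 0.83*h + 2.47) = 3.6575*h^4 + 2.362*h^3 - 14.612*h^2 - 14.2337*h + 0.6422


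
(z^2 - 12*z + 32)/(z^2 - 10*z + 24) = (z - 8)/(z - 6)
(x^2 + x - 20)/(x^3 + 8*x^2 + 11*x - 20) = (x - 4)/(x^2 + 3*x - 4)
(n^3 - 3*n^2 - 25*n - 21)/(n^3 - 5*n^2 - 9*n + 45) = (n^2 - 6*n - 7)/(n^2 - 8*n + 15)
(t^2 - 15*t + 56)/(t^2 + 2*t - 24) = (t^2 - 15*t + 56)/(t^2 + 2*t - 24)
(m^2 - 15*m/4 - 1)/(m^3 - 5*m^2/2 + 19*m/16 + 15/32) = 8*(m - 4)/(8*m^2 - 22*m + 15)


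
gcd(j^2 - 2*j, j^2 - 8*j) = j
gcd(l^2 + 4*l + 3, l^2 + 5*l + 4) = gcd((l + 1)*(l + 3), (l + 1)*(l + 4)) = l + 1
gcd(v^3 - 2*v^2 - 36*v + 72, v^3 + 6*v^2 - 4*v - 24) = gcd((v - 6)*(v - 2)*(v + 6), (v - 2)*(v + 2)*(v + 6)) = v^2 + 4*v - 12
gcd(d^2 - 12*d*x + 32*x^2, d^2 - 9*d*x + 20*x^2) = -d + 4*x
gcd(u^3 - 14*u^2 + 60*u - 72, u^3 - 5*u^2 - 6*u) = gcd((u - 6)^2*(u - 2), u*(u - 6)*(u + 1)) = u - 6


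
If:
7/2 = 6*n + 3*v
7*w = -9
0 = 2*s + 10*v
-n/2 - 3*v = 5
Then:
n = 17/11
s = 635/66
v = -127/66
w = -9/7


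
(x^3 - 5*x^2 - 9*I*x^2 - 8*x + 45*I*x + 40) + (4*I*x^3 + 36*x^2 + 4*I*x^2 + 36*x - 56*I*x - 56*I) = x^3 + 4*I*x^3 + 31*x^2 - 5*I*x^2 + 28*x - 11*I*x + 40 - 56*I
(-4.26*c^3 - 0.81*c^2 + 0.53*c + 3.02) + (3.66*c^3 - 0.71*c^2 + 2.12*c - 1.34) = -0.6*c^3 - 1.52*c^2 + 2.65*c + 1.68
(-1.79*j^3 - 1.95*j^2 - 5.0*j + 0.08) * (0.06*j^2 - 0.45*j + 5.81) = -0.1074*j^5 + 0.6885*j^4 - 9.8224*j^3 - 9.0747*j^2 - 29.086*j + 0.4648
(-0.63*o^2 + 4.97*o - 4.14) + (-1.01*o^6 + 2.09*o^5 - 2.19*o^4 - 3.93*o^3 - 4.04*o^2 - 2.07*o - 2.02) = -1.01*o^6 + 2.09*o^5 - 2.19*o^4 - 3.93*o^3 - 4.67*o^2 + 2.9*o - 6.16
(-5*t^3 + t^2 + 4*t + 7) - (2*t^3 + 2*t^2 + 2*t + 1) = -7*t^3 - t^2 + 2*t + 6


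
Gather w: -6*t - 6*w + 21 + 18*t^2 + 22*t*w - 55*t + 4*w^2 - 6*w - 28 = 18*t^2 - 61*t + 4*w^2 + w*(22*t - 12) - 7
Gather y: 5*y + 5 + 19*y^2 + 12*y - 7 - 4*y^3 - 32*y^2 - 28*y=-4*y^3 - 13*y^2 - 11*y - 2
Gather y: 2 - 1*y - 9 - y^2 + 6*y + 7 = -y^2 + 5*y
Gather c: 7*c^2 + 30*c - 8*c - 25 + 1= 7*c^2 + 22*c - 24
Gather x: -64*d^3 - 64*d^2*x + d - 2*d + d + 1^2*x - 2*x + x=-64*d^3 - 64*d^2*x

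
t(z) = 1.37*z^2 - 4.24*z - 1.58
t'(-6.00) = -20.68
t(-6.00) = 73.18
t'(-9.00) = -28.90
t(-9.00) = 147.55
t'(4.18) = 7.21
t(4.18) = 4.63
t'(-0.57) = -5.80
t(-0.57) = 1.28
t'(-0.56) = -5.77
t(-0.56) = 1.22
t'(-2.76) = -11.80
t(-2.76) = 20.56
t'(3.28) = 4.75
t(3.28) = -0.75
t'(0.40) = -3.14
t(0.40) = -3.06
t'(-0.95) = -6.84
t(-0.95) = 3.68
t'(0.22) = -3.64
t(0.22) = -2.45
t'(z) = 2.74*z - 4.24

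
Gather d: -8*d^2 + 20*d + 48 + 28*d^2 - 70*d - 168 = 20*d^2 - 50*d - 120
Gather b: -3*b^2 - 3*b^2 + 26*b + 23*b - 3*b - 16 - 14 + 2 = -6*b^2 + 46*b - 28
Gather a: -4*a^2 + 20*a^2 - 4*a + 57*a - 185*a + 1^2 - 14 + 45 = 16*a^2 - 132*a + 32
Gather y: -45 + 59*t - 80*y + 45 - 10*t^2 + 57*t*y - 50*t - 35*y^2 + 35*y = -10*t^2 + 9*t - 35*y^2 + y*(57*t - 45)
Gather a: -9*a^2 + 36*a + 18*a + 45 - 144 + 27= -9*a^2 + 54*a - 72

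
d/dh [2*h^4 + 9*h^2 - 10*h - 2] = 8*h^3 + 18*h - 10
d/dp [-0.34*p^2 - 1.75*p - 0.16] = -0.68*p - 1.75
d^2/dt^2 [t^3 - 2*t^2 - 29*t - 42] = 6*t - 4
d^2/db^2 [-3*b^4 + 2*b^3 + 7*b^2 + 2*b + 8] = -36*b^2 + 12*b + 14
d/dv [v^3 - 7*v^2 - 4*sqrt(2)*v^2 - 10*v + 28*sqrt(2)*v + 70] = 3*v^2 - 14*v - 8*sqrt(2)*v - 10 + 28*sqrt(2)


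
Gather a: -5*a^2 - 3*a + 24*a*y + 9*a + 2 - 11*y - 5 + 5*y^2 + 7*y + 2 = -5*a^2 + a*(24*y + 6) + 5*y^2 - 4*y - 1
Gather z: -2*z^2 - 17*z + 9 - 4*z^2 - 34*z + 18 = -6*z^2 - 51*z + 27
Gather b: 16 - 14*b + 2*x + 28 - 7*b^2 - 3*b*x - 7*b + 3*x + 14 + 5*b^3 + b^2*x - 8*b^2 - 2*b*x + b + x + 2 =5*b^3 + b^2*(x - 15) + b*(-5*x - 20) + 6*x + 60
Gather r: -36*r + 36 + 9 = 45 - 36*r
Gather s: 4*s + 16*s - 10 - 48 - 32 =20*s - 90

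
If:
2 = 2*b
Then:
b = 1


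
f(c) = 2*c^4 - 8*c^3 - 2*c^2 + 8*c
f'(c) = 8*c^3 - 24*c^2 - 4*c + 8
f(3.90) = -11.08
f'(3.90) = 101.91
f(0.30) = 2.02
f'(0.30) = 4.86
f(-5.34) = 2744.71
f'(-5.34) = -1873.20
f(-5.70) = 3482.16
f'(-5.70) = -2230.50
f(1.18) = -2.61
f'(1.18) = -16.99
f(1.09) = -1.19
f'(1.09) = -14.51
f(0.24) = 1.70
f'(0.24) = 5.77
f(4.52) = 91.34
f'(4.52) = 238.35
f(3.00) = -48.00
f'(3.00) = -4.00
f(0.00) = 0.00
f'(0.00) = 8.00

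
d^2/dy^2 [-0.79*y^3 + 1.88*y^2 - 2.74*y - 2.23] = 3.76 - 4.74*y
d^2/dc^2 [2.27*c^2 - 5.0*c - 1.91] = 4.54000000000000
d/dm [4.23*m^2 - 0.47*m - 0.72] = 8.46*m - 0.47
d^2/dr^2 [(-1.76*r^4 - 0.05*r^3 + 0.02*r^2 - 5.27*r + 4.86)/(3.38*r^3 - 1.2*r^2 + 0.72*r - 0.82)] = (-2.8421709430404e-14*r^7 + 3.54884800000002*r^6 - 380.653704*r^5 + 776.701392*r^4 - 287.439184*r^3 - 76.463856*r^2 + 86.537976*r - 10.721552)/(38.614472*r^9 - 41.12784*r^8 + 39.278304*r^7 - 47.353944*r^6 + 28.322496*r^5 - 17.381952*r^4 + 11.442264*r^3 - 3.695904*r^2 + 1.452384*r - 0.551368)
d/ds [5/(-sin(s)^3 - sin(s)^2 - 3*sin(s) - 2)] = 5*(3*sin(s)^2 + 2*sin(s) + 3)*cos(s)/(sin(s)^3 + sin(s)^2 + 3*sin(s) + 2)^2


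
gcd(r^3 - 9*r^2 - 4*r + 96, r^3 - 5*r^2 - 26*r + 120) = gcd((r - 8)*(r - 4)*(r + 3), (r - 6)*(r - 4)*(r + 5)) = r - 4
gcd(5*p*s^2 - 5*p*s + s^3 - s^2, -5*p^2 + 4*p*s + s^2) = 5*p + s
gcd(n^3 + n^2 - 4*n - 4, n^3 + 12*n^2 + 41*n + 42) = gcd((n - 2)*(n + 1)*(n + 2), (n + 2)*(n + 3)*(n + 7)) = n + 2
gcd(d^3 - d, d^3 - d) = d^3 - d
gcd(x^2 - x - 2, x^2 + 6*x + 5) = x + 1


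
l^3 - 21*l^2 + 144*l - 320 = (l - 8)^2*(l - 5)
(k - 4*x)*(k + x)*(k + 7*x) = k^3 + 4*k^2*x - 25*k*x^2 - 28*x^3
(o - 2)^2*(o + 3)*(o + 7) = o^4 + 6*o^3 - 15*o^2 - 44*o + 84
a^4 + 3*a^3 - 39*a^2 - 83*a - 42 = (a - 6)*(a + 1)^2*(a + 7)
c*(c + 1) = c^2 + c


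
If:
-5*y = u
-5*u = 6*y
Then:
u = 0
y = 0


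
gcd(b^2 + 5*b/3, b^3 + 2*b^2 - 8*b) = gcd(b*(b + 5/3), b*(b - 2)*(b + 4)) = b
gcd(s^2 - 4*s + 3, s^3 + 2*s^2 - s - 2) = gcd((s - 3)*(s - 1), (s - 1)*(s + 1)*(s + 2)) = s - 1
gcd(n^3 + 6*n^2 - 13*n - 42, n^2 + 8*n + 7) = n + 7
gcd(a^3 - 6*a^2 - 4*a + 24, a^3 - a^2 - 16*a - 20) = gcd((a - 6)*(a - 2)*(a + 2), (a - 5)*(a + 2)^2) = a + 2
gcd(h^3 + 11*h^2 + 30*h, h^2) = h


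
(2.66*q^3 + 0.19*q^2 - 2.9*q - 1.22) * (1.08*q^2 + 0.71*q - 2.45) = 2.8728*q^5 + 2.0938*q^4 - 9.5141*q^3 - 3.8421*q^2 + 6.2388*q + 2.989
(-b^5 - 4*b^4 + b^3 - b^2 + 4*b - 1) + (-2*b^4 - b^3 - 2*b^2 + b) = -b^5 - 6*b^4 - 3*b^2 + 5*b - 1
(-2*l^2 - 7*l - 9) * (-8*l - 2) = 16*l^3 + 60*l^2 + 86*l + 18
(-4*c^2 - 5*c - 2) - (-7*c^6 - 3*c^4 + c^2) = 7*c^6 + 3*c^4 - 5*c^2 - 5*c - 2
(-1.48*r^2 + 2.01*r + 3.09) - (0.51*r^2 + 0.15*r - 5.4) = -1.99*r^2 + 1.86*r + 8.49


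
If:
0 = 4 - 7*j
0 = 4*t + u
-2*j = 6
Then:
No Solution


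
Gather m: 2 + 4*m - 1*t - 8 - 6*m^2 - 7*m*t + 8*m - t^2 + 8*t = -6*m^2 + m*(12 - 7*t) - t^2 + 7*t - 6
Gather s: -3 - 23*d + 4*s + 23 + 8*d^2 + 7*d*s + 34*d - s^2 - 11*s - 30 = 8*d^2 + 11*d - s^2 + s*(7*d - 7) - 10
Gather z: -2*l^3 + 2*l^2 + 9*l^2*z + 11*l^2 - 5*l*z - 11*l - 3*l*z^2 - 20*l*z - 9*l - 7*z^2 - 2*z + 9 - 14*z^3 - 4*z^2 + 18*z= -2*l^3 + 13*l^2 - 20*l - 14*z^3 + z^2*(-3*l - 11) + z*(9*l^2 - 25*l + 16) + 9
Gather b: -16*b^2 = -16*b^2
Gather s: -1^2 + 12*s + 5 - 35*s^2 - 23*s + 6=-35*s^2 - 11*s + 10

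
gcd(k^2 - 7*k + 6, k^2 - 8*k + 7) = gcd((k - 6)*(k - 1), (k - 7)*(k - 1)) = k - 1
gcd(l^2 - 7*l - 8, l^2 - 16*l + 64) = l - 8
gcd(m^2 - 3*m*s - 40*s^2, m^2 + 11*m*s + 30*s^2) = m + 5*s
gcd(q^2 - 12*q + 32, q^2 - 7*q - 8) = q - 8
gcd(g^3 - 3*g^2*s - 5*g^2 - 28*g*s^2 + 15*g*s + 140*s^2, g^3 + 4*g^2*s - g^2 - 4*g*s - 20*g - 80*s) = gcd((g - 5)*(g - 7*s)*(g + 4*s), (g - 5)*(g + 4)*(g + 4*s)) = g^2 + 4*g*s - 5*g - 20*s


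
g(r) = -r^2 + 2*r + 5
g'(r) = 2 - 2*r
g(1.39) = 5.85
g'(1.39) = -0.78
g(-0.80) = 2.76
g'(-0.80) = 3.60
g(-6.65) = -52.52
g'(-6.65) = 15.30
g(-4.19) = -20.94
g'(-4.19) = 10.38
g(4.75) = -8.06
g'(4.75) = -7.50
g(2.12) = 4.75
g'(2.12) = -2.24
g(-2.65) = -7.32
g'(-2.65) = 7.30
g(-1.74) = -1.51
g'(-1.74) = 5.48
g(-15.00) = -250.00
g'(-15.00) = 32.00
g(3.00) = 2.00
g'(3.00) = -4.00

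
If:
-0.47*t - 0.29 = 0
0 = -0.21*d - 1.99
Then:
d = -9.48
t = -0.62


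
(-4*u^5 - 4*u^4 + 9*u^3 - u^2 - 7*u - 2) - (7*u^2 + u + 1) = -4*u^5 - 4*u^4 + 9*u^3 - 8*u^2 - 8*u - 3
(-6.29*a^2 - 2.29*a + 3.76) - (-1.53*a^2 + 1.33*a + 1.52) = -4.76*a^2 - 3.62*a + 2.24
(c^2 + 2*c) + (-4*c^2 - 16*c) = -3*c^2 - 14*c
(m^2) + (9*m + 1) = m^2 + 9*m + 1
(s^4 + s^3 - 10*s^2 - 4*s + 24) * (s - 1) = s^5 - 11*s^3 + 6*s^2 + 28*s - 24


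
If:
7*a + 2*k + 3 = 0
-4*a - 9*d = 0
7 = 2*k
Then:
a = -10/7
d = 40/63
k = 7/2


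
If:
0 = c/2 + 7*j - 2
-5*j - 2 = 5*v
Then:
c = 14*v + 48/5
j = -v - 2/5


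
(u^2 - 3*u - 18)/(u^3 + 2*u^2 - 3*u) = (u - 6)/(u*(u - 1))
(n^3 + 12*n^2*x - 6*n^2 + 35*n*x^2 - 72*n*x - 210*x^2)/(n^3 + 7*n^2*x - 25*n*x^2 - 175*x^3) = (6 - n)/(-n + 5*x)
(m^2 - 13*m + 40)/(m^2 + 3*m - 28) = (m^2 - 13*m + 40)/(m^2 + 3*m - 28)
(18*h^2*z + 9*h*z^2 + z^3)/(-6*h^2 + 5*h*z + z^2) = z*(3*h + z)/(-h + z)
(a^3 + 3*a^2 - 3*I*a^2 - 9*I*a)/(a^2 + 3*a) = a - 3*I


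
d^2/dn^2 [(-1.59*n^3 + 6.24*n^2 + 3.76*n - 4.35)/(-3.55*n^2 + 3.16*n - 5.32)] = (-2.8421709430404e-14*n^5 + 1.13686837721616e-13*n^4 - 263.074712*n^3 + 875.638242*n^2 + 403.283256*n - 557.067656)/(44.738875*n^6 - 119.4717*n^5 + 307.48254*n^4 - 389.633056*n^3 + 460.790736*n^2 - 268.306752*n + 150.568768)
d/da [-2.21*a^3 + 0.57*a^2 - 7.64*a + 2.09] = -6.63*a^2 + 1.14*a - 7.64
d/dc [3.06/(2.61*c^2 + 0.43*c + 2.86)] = (-15.9732*c - 1.3158)/(2.61*c^2 + 0.43*c + 2.86)^2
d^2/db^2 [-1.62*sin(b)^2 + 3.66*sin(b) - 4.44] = -3.66*sin(b) - 3.24*cos(2*b)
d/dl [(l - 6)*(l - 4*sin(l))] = l + (6 - l)*(4*cos(l) - 1) - 4*sin(l)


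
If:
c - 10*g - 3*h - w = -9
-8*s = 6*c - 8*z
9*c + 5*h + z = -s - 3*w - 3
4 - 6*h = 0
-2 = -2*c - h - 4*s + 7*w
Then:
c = -104*z/219 - 484/657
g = 4171/6570 - 122*z/1095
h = 2/3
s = 99*z/73 + 121/219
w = 140*z/219 - 56/657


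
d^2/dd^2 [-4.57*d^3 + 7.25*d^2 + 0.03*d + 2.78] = 14.5 - 27.42*d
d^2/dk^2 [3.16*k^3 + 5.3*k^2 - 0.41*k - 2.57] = 18.96*k + 10.6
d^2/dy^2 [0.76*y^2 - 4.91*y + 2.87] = 1.52000000000000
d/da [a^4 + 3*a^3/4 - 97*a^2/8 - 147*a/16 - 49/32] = 4*a^3 + 9*a^2/4 - 97*a/4 - 147/16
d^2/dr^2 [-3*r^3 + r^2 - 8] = 2 - 18*r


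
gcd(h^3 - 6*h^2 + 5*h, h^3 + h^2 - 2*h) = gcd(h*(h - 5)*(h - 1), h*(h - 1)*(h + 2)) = h^2 - h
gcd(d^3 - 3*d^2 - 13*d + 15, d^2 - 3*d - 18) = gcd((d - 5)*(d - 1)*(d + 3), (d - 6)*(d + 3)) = d + 3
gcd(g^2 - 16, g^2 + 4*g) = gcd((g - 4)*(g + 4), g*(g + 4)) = g + 4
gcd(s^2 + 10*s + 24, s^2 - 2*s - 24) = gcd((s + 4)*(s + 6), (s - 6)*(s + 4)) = s + 4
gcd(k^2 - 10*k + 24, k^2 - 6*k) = k - 6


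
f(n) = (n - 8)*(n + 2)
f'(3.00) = 0.00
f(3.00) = -25.00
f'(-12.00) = -30.00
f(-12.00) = 200.00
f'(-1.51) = -9.02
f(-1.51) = -4.66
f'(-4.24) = -14.48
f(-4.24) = 27.42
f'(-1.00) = -8.00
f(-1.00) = -9.00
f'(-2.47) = -10.94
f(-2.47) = 4.92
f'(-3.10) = -12.20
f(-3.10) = 12.21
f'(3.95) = 1.90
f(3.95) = -24.10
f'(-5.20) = -16.40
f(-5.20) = 42.24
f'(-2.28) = -10.56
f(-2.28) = 2.88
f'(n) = 2*n - 6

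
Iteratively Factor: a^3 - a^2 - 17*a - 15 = (a - 5)*(a^2 + 4*a + 3) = (a - 5)*(a + 1)*(a + 3)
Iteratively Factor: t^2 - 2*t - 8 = (t + 2)*(t - 4)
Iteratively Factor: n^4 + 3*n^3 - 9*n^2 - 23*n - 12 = (n + 1)*(n^3 + 2*n^2 - 11*n - 12) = (n - 3)*(n + 1)*(n^2 + 5*n + 4) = (n - 3)*(n + 1)*(n + 4)*(n + 1)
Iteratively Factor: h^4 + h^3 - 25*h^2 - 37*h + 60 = (h - 1)*(h^3 + 2*h^2 - 23*h - 60) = (h - 1)*(h + 4)*(h^2 - 2*h - 15) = (h - 1)*(h + 3)*(h + 4)*(h - 5)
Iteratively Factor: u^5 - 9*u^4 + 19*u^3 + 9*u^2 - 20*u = (u - 1)*(u^4 - 8*u^3 + 11*u^2 + 20*u) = (u - 4)*(u - 1)*(u^3 - 4*u^2 - 5*u) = (u - 4)*(u - 1)*(u + 1)*(u^2 - 5*u) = u*(u - 4)*(u - 1)*(u + 1)*(u - 5)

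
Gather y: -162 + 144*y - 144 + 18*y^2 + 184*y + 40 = 18*y^2 + 328*y - 266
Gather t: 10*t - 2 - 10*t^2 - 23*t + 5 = -10*t^2 - 13*t + 3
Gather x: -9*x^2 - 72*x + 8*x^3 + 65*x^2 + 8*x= 8*x^3 + 56*x^2 - 64*x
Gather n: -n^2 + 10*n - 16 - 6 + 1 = -n^2 + 10*n - 21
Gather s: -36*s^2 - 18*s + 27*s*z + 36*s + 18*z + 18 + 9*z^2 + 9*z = -36*s^2 + s*(27*z + 18) + 9*z^2 + 27*z + 18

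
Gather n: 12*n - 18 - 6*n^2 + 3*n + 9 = -6*n^2 + 15*n - 9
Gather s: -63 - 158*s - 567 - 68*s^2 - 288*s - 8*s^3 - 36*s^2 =-8*s^3 - 104*s^2 - 446*s - 630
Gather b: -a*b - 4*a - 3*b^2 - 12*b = -4*a - 3*b^2 + b*(-a - 12)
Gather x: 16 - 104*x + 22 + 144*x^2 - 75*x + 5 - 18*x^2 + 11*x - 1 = 126*x^2 - 168*x + 42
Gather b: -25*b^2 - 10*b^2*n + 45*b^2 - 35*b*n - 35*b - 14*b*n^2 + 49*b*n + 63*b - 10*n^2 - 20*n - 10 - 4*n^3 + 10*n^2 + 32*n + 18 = b^2*(20 - 10*n) + b*(-14*n^2 + 14*n + 28) - 4*n^3 + 12*n + 8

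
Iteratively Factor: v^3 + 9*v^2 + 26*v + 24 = (v + 3)*(v^2 + 6*v + 8) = (v + 3)*(v + 4)*(v + 2)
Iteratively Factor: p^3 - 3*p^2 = (p - 3)*(p^2) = p*(p - 3)*(p)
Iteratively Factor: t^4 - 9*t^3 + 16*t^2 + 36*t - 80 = (t + 2)*(t^3 - 11*t^2 + 38*t - 40) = (t - 4)*(t + 2)*(t^2 - 7*t + 10) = (t - 5)*(t - 4)*(t + 2)*(t - 2)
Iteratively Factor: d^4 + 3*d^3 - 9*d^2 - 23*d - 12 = (d + 1)*(d^3 + 2*d^2 - 11*d - 12) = (d - 3)*(d + 1)*(d^2 + 5*d + 4) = (d - 3)*(d + 1)*(d + 4)*(d + 1)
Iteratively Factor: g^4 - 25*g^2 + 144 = (g - 3)*(g^3 + 3*g^2 - 16*g - 48) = (g - 3)*(g + 4)*(g^2 - g - 12) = (g - 3)*(g + 3)*(g + 4)*(g - 4)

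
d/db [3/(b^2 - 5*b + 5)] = 3*(5 - 2*b)/(b^2 - 5*b + 5)^2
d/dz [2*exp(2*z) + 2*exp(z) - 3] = (4*exp(z) + 2)*exp(z)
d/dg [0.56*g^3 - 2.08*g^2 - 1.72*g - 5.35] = 1.68*g^2 - 4.16*g - 1.72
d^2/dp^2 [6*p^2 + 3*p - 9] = 12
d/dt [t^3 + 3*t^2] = 3*t*(t + 2)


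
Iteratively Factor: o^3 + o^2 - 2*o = (o)*(o^2 + o - 2) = o*(o + 2)*(o - 1)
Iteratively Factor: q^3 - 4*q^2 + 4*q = (q)*(q^2 - 4*q + 4) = q*(q - 2)*(q - 2)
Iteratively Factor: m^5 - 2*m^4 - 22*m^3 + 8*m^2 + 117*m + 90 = (m + 2)*(m^4 - 4*m^3 - 14*m^2 + 36*m + 45) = (m - 3)*(m + 2)*(m^3 - m^2 - 17*m - 15) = (m - 3)*(m + 2)*(m + 3)*(m^2 - 4*m - 5) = (m - 3)*(m + 1)*(m + 2)*(m + 3)*(m - 5)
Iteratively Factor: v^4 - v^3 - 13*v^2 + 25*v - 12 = (v - 3)*(v^3 + 2*v^2 - 7*v + 4) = (v - 3)*(v + 4)*(v^2 - 2*v + 1) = (v - 3)*(v - 1)*(v + 4)*(v - 1)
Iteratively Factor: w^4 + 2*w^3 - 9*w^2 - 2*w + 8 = (w + 4)*(w^3 - 2*w^2 - w + 2) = (w - 2)*(w + 4)*(w^2 - 1) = (w - 2)*(w + 1)*(w + 4)*(w - 1)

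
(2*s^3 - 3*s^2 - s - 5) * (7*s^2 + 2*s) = 14*s^5 - 17*s^4 - 13*s^3 - 37*s^2 - 10*s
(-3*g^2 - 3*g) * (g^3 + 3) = -3*g^5 - 3*g^4 - 9*g^2 - 9*g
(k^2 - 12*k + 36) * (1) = k^2 - 12*k + 36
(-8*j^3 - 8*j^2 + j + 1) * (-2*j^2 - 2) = 16*j^5 + 16*j^4 + 14*j^3 + 14*j^2 - 2*j - 2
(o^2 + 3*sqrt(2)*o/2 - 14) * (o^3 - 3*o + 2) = o^5 + 3*sqrt(2)*o^4/2 - 17*o^3 - 9*sqrt(2)*o^2/2 + 2*o^2 + 3*sqrt(2)*o + 42*o - 28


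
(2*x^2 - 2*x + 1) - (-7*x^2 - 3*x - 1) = 9*x^2 + x + 2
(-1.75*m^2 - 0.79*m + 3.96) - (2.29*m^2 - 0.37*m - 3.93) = -4.04*m^2 - 0.42*m + 7.89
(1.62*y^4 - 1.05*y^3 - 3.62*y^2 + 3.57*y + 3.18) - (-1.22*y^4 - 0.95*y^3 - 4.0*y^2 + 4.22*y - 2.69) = 2.84*y^4 - 0.1*y^3 + 0.38*y^2 - 0.65*y + 5.87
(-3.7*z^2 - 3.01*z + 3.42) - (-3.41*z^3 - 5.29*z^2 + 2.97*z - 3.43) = 3.41*z^3 + 1.59*z^2 - 5.98*z + 6.85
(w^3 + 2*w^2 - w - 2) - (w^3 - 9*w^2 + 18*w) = 11*w^2 - 19*w - 2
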